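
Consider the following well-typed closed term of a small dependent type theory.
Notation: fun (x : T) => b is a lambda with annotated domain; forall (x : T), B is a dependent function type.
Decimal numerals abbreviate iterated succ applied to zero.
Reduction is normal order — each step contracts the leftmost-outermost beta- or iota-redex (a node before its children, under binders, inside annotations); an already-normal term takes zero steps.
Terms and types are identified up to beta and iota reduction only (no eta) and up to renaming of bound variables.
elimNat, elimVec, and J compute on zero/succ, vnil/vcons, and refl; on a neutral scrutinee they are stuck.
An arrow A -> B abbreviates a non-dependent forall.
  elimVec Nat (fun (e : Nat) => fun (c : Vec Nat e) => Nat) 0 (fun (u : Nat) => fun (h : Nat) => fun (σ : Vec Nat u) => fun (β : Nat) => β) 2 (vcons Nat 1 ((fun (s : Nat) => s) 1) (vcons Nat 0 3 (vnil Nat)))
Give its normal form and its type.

reduced normal form:
  0
type:
  Nat


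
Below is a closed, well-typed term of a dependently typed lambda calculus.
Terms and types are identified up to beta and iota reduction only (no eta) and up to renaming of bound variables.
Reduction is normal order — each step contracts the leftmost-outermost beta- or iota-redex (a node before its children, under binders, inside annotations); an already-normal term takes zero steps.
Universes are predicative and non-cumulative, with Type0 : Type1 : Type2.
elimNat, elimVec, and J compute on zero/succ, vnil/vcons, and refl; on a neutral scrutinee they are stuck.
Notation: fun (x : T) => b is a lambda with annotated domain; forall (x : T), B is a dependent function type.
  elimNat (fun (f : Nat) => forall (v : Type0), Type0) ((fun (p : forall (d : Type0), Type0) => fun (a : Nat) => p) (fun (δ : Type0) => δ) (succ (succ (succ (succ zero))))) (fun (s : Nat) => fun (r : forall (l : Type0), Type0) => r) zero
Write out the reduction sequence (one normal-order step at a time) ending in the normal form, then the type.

normal-order reduction sequence:
  elimNat (fun (f : Nat) => forall (v : Type0), Type0) ((fun (p : forall (d : Type0), Type0) => fun (a : Nat) => p) (fun (δ : Type0) => δ) (succ (succ (succ (succ zero))))) (fun (s : Nat) => fun (r : forall (l : Type0), Type0) => r) zero
  ~> (fun (f : forall (v : Type0), Type0) => fun (p : Nat) => f) (fun (d : Type0) => d) (succ (succ (succ (succ zero))))
  ~> (fun (f : Nat) => fun (v : Type0) => v) (succ (succ (succ (succ zero))))
  ~> fun (f : Type0) => f
the term's type:
  forall (f : Type0), Type0


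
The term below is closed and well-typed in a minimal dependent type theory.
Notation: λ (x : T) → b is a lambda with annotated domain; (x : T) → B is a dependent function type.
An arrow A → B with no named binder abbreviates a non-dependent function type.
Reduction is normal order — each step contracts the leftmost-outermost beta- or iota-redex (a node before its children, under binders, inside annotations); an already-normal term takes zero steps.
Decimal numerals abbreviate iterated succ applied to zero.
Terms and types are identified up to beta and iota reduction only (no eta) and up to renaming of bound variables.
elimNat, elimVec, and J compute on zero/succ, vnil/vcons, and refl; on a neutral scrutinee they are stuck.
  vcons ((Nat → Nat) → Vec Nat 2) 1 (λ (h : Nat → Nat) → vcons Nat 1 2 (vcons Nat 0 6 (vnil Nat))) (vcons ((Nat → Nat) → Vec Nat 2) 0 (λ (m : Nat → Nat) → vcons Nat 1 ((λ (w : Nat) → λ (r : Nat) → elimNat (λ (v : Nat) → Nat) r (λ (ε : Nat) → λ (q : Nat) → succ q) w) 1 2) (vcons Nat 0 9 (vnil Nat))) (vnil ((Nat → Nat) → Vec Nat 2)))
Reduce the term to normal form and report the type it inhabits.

reduced normal form:
  vcons ((Nat → Nat) → Vec Nat 2) 1 (λ (h : Nat → Nat) → vcons Nat 1 2 (vcons Nat 0 6 (vnil Nat))) (vcons ((Nat → Nat) → Vec Nat 2) 0 (λ (m : Nat → Nat) → vcons Nat 1 3 (vcons Nat 0 9 (vnil Nat))) (vnil ((Nat → Nat) → Vec Nat 2)))
type:
  Vec ((Nat → Nat) → Vec Nat 2) 2
observation: reduction starts at a beta-redex, and 6 normal-order steps reach the normal form.


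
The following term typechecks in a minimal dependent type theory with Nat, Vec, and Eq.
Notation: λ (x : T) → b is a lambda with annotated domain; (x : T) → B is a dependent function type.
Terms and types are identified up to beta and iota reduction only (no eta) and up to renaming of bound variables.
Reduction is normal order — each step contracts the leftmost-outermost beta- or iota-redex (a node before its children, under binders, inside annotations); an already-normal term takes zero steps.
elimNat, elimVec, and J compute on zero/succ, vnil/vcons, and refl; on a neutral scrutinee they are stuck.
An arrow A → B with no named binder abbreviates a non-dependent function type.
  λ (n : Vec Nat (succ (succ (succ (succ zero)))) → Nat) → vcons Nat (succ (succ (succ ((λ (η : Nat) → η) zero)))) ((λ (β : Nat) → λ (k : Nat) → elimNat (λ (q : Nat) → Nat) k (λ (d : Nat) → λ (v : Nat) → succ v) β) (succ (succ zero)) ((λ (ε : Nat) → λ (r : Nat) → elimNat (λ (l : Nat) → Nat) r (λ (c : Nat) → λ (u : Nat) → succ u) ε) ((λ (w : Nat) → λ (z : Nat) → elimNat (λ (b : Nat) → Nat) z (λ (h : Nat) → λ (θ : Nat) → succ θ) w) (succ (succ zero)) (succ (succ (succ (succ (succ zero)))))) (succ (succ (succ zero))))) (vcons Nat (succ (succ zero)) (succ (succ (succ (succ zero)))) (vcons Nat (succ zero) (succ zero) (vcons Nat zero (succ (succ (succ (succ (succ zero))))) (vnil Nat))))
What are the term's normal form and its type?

reduced normal form:
  λ (n : Vec Nat (succ (succ (succ (succ zero)))) → Nat) → vcons Nat (succ (succ (succ zero))) (succ (succ (succ (succ (succ (succ (succ (succ (succ (succ (succ (succ zero)))))))))))) (vcons Nat (succ (succ zero)) (succ (succ (succ (succ zero)))) (vcons Nat (succ zero) (succ zero) (vcons Nat zero (succ (succ (succ (succ (succ zero))))) (vnil Nat))))
the term's type:
  (Vec Nat (succ (succ (succ (succ zero)))) → Nat) → Vec Nat (succ (succ (succ (succ zero))))
observation: normalization takes exactly 43 steps under the normal-order strategy.


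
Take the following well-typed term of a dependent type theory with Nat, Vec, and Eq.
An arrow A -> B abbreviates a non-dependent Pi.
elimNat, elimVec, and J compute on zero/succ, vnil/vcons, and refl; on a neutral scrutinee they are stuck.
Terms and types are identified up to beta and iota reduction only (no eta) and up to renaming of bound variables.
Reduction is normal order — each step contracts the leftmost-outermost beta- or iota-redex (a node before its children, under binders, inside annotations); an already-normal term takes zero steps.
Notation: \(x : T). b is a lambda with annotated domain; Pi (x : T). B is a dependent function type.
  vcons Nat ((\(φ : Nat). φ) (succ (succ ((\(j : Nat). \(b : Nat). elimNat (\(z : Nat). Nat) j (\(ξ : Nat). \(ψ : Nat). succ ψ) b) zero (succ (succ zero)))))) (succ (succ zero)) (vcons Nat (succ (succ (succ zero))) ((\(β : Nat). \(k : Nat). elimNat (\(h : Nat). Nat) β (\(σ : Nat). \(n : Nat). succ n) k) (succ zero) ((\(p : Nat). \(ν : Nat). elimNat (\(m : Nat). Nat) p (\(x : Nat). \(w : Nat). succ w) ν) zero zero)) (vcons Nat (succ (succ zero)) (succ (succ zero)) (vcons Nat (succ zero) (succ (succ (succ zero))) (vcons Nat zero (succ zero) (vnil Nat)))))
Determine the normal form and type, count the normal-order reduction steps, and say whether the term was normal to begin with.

normal form:
  vcons Nat (succ (succ (succ (succ zero)))) (succ (succ zero)) (vcons Nat (succ (succ (succ zero))) (succ zero) (vcons Nat (succ (succ zero)) (succ (succ zero)) (vcons Nat (succ zero) (succ (succ (succ zero))) (vcons Nat zero (succ zero) (vnil Nat)))))
type:
  Vec Nat (succ (succ (succ (succ (succ zero)))))
reduction steps (normal order): 16
already normal: no
first contracted redex: a beta-redex


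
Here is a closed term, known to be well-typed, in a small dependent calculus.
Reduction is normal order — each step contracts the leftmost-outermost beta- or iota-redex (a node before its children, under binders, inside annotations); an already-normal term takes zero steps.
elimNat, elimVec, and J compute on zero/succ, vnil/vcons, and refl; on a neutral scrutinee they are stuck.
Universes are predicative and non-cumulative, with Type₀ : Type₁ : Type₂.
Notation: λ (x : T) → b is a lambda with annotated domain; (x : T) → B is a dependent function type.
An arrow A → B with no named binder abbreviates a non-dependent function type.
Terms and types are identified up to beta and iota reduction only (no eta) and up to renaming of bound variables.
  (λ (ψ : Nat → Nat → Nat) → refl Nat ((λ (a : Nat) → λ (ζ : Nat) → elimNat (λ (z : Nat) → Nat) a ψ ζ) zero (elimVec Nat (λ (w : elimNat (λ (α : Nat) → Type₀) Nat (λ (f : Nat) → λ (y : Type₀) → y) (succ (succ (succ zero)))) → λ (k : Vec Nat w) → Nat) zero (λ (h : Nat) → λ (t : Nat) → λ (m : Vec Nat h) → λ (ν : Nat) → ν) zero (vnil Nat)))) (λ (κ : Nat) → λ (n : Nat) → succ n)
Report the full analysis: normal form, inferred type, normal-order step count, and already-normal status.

resulting normal form:
  refl Nat zero
type:
  Eq Nat zero zero
normal-order step count: 5
term was already normal: no
first redex: a beta-redex


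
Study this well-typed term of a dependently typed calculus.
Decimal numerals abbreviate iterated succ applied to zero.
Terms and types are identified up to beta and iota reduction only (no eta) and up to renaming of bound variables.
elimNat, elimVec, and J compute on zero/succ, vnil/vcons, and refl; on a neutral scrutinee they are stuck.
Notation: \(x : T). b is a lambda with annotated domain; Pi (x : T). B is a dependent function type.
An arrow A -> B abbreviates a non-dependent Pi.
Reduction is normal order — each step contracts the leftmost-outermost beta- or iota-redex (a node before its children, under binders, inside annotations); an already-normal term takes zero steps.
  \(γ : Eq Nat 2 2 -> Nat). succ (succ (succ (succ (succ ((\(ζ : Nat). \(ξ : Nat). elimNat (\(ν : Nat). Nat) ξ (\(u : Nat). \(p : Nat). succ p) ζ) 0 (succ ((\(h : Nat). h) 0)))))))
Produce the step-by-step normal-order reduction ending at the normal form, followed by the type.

normal-order reduction sequence:
  \(γ : Eq Nat 2 2 -> Nat). succ (succ (succ (succ (succ ((\(ζ : Nat). \(ξ : Nat). elimNat (\(ν : Nat). Nat) ξ (\(u : Nat). \(p : Nat). succ p) ζ) 0 (succ ((\(h : Nat). h) 0)))))))
  ~> \(γ : Eq Nat 2 2 -> Nat). succ (succ (succ (succ (succ ((\(ζ : Nat). elimNat (\(ξ : Nat). Nat) ζ (\(ν : Nat). \(u : Nat). succ u) 0) (succ ((\(p : Nat). p) 0)))))))
  ~> \(γ : Eq Nat 2 2 -> Nat). succ (succ (succ (succ (succ (elimNat (\(ζ : Nat). Nat) (succ ((\(ξ : Nat). ξ) 0)) (\(ν : Nat). \(u : Nat). succ u) 0)))))
  ~> \(γ : Eq Nat 2 2 -> Nat). succ (succ (succ (succ (succ (succ ((\(ζ : Nat). ζ) 0))))))
  ~> \(γ : Eq Nat 2 2 -> Nat). 6
the term's type:
  (Eq Nat 2 2 -> Nat) -> Nat


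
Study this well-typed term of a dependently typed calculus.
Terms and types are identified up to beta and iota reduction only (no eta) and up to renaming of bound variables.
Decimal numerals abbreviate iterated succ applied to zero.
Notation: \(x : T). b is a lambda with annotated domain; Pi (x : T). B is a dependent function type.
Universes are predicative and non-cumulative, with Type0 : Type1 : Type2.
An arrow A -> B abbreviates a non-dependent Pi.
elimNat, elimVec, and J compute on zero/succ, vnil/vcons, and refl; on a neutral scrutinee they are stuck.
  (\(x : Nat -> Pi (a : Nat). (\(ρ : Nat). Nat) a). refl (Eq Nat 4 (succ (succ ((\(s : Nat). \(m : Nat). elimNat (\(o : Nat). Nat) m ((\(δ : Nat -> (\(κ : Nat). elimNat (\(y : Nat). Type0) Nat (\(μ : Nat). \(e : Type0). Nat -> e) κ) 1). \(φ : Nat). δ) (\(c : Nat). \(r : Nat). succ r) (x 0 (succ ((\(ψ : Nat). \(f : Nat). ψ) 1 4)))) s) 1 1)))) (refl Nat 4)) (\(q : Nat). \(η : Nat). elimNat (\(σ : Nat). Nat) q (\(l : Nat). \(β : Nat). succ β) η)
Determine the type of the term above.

inferred type:
  Eq (Eq Nat 4 4) (refl Nat 4) (refl Nat 4)


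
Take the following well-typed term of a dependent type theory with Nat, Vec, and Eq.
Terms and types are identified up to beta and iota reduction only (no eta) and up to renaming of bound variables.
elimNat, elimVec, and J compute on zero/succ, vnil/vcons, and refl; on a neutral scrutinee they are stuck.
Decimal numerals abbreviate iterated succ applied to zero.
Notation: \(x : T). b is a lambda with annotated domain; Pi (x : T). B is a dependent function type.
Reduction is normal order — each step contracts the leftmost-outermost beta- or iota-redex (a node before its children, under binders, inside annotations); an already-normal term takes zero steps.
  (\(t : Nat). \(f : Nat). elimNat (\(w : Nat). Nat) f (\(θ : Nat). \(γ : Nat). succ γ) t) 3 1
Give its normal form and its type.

resulting normal form:
  4
type:
  Nat
observation: the leftmost-outermost redex is a beta-redex, and normalization takes 12 steps.


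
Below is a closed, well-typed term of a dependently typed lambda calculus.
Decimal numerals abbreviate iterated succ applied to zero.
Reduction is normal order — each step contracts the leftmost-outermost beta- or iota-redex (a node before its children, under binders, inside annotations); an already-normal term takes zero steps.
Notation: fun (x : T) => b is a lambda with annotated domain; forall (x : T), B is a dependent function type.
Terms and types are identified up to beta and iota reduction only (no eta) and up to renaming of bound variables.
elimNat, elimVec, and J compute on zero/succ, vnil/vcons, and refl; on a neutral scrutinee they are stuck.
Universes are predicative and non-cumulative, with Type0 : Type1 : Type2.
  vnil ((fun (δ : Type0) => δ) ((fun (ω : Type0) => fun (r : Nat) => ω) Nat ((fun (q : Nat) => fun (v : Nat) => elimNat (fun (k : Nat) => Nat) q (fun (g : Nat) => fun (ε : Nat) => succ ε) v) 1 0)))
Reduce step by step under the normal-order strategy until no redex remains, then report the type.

normal-order reduction sequence:
  vnil ((fun (δ : Type0) => δ) ((fun (ω : Type0) => fun (r : Nat) => ω) Nat ((fun (q : Nat) => fun (v : Nat) => elimNat (fun (k : Nat) => Nat) q (fun (g : Nat) => fun (ε : Nat) => succ ε) v) 1 0)))
  ~> vnil ((fun (δ : Type0) => fun (ω : Nat) => δ) Nat ((fun (r : Nat) => fun (q : Nat) => elimNat (fun (v : Nat) => Nat) r (fun (k : Nat) => fun (g : Nat) => succ g) q) 1 0))
  ~> vnil ((fun (δ : Nat) => Nat) ((fun (ω : Nat) => fun (r : Nat) => elimNat (fun (q : Nat) => Nat) ω (fun (v : Nat) => fun (k : Nat) => succ k) r) 1 0))
  ~> vnil Nat
inferred type:
  Vec Nat 0


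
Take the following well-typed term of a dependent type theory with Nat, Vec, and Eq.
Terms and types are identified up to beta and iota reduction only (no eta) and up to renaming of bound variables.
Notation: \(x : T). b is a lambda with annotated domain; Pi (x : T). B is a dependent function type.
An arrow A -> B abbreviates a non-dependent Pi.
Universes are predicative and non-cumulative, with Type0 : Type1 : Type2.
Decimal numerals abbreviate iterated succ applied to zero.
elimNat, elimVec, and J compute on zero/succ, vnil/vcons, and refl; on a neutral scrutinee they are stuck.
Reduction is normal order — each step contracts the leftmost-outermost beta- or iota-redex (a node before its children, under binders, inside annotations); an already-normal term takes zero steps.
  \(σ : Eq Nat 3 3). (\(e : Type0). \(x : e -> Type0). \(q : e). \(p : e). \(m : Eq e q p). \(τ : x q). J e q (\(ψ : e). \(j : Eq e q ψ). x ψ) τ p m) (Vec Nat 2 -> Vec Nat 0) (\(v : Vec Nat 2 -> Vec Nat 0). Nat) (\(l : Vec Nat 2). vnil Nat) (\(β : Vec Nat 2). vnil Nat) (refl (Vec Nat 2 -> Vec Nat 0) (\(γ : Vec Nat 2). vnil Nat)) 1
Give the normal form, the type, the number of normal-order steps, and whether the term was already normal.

resulting normal form:
  \(σ : Eq Nat 3 3). 1
inferred type:
  Eq Nat 3 3 -> Nat
steps to reach normal form (normal order): 7
term was already normal: no
first redex: a beta-redex


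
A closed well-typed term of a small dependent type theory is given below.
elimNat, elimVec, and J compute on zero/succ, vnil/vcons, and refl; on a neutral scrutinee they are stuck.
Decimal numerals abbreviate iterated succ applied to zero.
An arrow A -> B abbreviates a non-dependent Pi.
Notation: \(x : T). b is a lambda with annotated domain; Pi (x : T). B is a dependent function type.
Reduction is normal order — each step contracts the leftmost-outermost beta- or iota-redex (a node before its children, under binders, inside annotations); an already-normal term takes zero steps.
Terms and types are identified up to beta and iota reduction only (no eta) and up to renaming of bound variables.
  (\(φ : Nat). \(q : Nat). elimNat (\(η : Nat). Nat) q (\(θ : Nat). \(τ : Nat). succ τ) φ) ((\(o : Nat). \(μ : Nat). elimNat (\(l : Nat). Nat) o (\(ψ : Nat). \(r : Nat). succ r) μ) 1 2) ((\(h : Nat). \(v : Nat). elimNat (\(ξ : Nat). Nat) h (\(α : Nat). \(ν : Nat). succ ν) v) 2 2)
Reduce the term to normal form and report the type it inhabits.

reduced normal form:
  7
inferred type:
  Nat


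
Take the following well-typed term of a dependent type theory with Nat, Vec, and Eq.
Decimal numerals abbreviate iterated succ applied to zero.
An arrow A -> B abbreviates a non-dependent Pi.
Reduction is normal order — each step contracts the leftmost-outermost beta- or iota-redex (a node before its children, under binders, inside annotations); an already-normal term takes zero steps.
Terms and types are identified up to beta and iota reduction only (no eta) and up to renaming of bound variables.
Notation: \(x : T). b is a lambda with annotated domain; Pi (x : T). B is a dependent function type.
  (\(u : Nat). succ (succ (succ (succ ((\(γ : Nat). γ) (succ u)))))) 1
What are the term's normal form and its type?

resulting normal form:
  6
the term's type:
  Nat
observation: contracting a beta-redex first, the term normalizes in 2 steps.


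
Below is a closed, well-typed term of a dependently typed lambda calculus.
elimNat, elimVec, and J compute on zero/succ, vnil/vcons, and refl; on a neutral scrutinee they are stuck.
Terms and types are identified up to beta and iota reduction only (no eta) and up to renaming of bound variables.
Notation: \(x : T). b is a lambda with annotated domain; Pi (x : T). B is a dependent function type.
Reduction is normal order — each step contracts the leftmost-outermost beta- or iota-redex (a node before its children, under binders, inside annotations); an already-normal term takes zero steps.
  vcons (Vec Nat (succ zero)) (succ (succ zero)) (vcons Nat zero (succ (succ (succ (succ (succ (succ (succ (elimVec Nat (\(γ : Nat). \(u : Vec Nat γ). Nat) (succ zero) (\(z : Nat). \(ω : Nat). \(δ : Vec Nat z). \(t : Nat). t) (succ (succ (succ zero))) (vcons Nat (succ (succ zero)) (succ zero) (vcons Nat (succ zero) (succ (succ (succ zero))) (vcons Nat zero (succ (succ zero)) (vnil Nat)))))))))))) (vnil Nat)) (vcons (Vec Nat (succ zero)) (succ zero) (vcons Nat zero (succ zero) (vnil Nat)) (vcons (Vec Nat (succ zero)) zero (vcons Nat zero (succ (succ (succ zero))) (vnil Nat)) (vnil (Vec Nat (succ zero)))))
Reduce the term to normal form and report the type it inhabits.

normal form:
  vcons (Vec Nat (succ zero)) (succ (succ zero)) (vcons Nat zero (succ (succ (succ (succ (succ (succ (succ (succ zero)))))))) (vnil Nat)) (vcons (Vec Nat (succ zero)) (succ zero) (vcons Nat zero (succ zero) (vnil Nat)) (vcons (Vec Nat (succ zero)) zero (vcons Nat zero (succ (succ (succ zero))) (vnil Nat)) (vnil (Vec Nat (succ zero)))))
inferred type:
  Vec (Vec Nat (succ zero)) (succ (succ (succ zero)))
observation: the first redex contracted is an elimVec iota-redex; the normal form is reached in 16 normal-order steps.


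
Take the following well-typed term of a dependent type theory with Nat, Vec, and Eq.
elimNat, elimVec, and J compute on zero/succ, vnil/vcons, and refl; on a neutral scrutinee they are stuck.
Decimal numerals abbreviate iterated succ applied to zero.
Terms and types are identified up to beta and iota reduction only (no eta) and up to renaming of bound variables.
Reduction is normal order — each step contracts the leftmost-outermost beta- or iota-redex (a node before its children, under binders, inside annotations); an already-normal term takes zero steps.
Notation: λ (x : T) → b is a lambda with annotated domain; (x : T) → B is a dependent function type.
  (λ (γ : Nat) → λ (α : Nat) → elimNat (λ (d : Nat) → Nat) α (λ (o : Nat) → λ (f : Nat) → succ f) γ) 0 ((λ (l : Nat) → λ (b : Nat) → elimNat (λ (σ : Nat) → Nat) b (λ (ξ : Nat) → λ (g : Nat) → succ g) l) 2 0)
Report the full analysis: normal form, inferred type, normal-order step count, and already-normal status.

resulting normal form:
  2
type:
  Nat
normal-order step count: 12
term was already normal: no
first contracted redex: a beta-redex


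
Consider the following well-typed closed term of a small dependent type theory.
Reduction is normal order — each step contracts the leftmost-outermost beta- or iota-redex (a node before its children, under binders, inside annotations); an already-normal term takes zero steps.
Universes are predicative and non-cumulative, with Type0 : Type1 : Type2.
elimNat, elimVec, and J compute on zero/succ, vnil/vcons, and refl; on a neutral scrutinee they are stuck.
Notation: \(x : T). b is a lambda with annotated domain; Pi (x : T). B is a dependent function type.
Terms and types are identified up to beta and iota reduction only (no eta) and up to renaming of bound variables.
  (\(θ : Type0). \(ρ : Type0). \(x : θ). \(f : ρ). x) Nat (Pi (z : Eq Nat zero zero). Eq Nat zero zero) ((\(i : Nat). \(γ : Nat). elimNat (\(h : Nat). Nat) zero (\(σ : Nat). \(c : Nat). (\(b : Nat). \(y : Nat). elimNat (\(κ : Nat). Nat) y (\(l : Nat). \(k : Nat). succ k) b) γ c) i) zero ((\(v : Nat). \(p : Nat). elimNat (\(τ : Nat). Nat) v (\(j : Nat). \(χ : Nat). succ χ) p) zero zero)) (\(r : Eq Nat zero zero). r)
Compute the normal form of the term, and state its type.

resulting normal form:
  zero
inferred type:
  Nat
observation: reduction starts at a beta-redex, and 7 normal-order steps reach the normal form.


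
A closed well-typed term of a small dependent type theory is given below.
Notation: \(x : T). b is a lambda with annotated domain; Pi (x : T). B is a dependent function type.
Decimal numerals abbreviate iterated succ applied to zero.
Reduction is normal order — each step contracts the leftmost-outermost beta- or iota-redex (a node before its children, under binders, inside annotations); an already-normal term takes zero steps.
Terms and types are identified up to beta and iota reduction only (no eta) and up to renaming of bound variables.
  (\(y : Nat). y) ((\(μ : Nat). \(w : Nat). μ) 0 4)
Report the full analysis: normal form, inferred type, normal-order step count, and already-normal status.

resulting normal form:
  0
inferred type:
  Nat
normal-order step count: 3
term was already normal: no
first contracted redex: a beta-redex


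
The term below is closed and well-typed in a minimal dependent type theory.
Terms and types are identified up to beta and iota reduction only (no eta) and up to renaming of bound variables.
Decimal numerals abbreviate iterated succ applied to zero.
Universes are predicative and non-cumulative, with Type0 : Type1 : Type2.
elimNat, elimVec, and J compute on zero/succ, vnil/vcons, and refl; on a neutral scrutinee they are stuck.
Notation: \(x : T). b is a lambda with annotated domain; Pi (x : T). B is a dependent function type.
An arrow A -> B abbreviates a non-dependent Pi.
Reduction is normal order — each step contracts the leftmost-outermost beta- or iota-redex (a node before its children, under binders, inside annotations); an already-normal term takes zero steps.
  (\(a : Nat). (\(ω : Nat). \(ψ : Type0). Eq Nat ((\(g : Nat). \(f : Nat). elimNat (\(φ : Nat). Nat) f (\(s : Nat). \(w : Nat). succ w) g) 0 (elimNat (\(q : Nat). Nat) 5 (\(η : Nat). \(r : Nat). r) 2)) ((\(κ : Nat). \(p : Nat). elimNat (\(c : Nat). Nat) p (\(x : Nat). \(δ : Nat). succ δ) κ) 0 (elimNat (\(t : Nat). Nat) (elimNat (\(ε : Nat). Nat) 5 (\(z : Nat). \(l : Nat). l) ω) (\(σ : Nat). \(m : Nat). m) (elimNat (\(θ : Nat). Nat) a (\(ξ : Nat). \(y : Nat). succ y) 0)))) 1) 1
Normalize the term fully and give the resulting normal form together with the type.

normal form:
  \(a : Type0). Eq Nat 5 5
inferred type:
  Type0 -> Type0
observation: the leftmost-outermost redex is a beta-redex, and normalization takes 24 steps.


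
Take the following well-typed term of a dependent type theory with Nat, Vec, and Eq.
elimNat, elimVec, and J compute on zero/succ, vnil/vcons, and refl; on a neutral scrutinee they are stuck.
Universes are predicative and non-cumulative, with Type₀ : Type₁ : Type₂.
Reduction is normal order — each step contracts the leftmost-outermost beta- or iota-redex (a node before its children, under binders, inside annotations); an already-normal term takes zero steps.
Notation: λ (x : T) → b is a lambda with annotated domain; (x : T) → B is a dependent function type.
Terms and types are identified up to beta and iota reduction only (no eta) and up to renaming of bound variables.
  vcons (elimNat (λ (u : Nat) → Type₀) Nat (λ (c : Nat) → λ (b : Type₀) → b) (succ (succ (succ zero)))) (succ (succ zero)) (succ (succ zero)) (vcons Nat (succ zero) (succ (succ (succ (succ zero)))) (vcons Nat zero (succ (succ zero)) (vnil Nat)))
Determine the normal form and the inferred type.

reduced normal form:
  vcons Nat (succ (succ zero)) (succ (succ zero)) (vcons Nat (succ zero) (succ (succ (succ (succ zero)))) (vcons Nat zero (succ (succ zero)) (vnil Nat)))
inferred type:
  Vec Nat (succ (succ (succ zero)))
observation: the first redex contracted is an elimNat iota-redex; the normal form is reached in 10 normal-order steps.


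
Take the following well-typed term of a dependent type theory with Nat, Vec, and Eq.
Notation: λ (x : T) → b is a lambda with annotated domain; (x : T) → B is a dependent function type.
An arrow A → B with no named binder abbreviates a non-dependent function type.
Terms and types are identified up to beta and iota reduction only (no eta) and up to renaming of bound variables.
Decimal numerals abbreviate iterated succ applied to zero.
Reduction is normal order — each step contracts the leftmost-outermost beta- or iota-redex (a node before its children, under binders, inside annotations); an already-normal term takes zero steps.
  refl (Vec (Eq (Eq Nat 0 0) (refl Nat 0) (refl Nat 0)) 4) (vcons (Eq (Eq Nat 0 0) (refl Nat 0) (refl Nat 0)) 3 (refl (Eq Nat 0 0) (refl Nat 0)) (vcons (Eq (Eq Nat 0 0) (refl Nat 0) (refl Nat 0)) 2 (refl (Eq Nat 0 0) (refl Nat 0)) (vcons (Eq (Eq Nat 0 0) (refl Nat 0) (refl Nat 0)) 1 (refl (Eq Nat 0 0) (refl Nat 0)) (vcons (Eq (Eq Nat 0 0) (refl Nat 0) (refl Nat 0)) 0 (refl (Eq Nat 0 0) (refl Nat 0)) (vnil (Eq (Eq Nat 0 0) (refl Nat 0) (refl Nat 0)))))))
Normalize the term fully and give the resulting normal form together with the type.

reduced normal form:
  refl (Vec (Eq (Eq Nat 0 0) (refl Nat 0) (refl Nat 0)) 4) (vcons (Eq (Eq Nat 0 0) (refl Nat 0) (refl Nat 0)) 3 (refl (Eq Nat 0 0) (refl Nat 0)) (vcons (Eq (Eq Nat 0 0) (refl Nat 0) (refl Nat 0)) 2 (refl (Eq Nat 0 0) (refl Nat 0)) (vcons (Eq (Eq Nat 0 0) (refl Nat 0) (refl Nat 0)) 1 (refl (Eq Nat 0 0) (refl Nat 0)) (vcons (Eq (Eq Nat 0 0) (refl Nat 0) (refl Nat 0)) 0 (refl (Eq Nat 0 0) (refl Nat 0)) (vnil (Eq (Eq Nat 0 0) (refl Nat 0) (refl Nat 0)))))))
the term's type:
  Eq (Vec (Eq (Eq Nat 0 0) (refl Nat 0) (refl Nat 0)) 4) (vcons (Eq (Eq Nat 0 0) (refl Nat 0) (refl Nat 0)) 3 (refl (Eq Nat 0 0) (refl Nat 0)) (vcons (Eq (Eq Nat 0 0) (refl Nat 0) (refl Nat 0)) 2 (refl (Eq Nat 0 0) (refl Nat 0)) (vcons (Eq (Eq Nat 0 0) (refl Nat 0) (refl Nat 0)) 1 (refl (Eq Nat 0 0) (refl Nat 0)) (vcons (Eq (Eq Nat 0 0) (refl Nat 0) (refl Nat 0)) 0 (refl (Eq Nat 0 0) (refl Nat 0)) (vnil (Eq (Eq Nat 0 0) (refl Nat 0) (refl Nat 0))))))) (vcons (Eq (Eq Nat 0 0) (refl Nat 0) (refl Nat 0)) 3 (refl (Eq Nat 0 0) (refl Nat 0)) (vcons (Eq (Eq Nat 0 0) (refl Nat 0) (refl Nat 0)) 2 (refl (Eq Nat 0 0) (refl Nat 0)) (vcons (Eq (Eq Nat 0 0) (refl Nat 0) (refl Nat 0)) 1 (refl (Eq Nat 0 0) (refl Nat 0)) (vcons (Eq (Eq Nat 0 0) (refl Nat 0) (refl Nat 0)) 0 (refl (Eq Nat 0 0) (refl Nat 0)) (vnil (Eq (Eq Nat 0 0) (refl Nat 0) (refl Nat 0)))))))
observation: the term is already in normal form.


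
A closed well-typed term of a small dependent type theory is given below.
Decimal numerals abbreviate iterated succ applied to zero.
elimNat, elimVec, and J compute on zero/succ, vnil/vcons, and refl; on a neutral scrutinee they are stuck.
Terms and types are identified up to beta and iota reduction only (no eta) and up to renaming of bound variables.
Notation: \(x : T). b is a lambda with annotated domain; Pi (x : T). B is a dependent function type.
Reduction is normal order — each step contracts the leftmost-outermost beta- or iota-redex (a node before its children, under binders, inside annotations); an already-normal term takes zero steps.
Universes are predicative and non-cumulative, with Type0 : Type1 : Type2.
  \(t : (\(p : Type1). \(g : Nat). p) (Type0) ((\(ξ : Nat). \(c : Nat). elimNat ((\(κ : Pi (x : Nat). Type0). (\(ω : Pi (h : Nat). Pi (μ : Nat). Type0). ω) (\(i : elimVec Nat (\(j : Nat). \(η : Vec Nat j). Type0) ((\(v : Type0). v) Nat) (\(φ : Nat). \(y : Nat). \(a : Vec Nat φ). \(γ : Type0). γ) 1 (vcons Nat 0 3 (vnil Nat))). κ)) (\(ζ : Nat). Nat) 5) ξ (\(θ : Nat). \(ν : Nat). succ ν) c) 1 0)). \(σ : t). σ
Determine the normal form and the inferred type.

resulting normal form:
  \(t : Type0). \(p : t). p
type:
  Pi (t : Type0). Pi (p : t). t
observation: the term reaches its normal form after 2 normal-order steps.


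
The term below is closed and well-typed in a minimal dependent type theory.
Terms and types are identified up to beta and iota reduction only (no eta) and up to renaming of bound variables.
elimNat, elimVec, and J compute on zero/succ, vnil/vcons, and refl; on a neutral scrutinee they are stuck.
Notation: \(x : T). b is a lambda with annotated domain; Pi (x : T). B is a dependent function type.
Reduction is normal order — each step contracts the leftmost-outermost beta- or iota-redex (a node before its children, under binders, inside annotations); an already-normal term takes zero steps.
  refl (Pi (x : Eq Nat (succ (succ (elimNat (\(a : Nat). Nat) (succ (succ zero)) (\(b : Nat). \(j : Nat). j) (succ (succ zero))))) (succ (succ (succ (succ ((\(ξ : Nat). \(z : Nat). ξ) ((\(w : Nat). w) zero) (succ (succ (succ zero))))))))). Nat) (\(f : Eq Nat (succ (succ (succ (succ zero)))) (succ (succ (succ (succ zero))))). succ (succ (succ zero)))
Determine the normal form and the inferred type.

reduced normal form:
  refl (Pi (x : Eq Nat (succ (succ (succ (succ zero)))) (succ (succ (succ (succ zero))))). Nat) (\(a : Eq Nat (succ (succ (succ (succ zero)))) (succ (succ (succ (succ zero))))). succ (succ (succ zero)))
the term's type:
  Eq (Pi (x : Eq Nat (succ (succ (succ (succ zero)))) (succ (succ (succ (succ zero))))). Nat) (\(a : Eq Nat (succ (succ (succ (succ zero)))) (succ (succ (succ (succ zero))))). succ (succ (succ zero))) (\(b : Eq Nat (succ (succ (succ (succ zero)))) (succ (succ (succ (succ zero))))). succ (succ (succ zero)))


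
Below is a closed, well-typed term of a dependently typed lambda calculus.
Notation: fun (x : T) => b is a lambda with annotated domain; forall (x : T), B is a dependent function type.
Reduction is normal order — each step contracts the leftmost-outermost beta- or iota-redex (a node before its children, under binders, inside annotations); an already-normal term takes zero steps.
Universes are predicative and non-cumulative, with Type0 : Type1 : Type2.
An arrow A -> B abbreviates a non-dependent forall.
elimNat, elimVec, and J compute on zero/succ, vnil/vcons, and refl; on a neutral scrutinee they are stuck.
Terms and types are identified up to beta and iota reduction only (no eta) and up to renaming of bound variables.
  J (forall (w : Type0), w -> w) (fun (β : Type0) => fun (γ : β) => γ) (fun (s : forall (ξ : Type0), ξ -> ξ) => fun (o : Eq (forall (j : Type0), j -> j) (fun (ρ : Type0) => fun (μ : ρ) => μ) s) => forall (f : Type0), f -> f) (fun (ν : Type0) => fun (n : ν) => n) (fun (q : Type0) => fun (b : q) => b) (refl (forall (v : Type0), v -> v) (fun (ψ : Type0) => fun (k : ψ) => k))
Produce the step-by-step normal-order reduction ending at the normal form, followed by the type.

reduction (normal order):
  J (forall (w : Type0), w -> w) (fun (β : Type0) => fun (γ : β) => γ) (fun (s : forall (ξ : Type0), ξ -> ξ) => fun (o : Eq (forall (j : Type0), j -> j) (fun (ρ : Type0) => fun (μ : ρ) => μ) s) => forall (f : Type0), f -> f) (fun (ν : Type0) => fun (n : ν) => n) (fun (q : Type0) => fun (b : q) => b) (refl (forall (v : Type0), v -> v) (fun (ψ : Type0) => fun (k : ψ) => k))
  ~> fun (w : Type0) => fun (β : w) => β
the term's type:
  forall (w : Type0), w -> w


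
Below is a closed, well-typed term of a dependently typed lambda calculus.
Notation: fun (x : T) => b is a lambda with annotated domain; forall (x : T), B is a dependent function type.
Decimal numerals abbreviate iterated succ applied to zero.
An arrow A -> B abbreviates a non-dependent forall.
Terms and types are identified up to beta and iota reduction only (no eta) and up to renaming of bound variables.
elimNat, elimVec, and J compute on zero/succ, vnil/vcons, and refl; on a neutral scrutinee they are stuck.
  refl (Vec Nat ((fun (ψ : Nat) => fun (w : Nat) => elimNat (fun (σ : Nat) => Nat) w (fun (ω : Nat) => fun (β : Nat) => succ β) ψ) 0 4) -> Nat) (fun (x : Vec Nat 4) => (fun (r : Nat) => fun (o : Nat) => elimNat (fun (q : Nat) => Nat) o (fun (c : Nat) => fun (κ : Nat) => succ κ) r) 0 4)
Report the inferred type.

type:
  Eq (Vec Nat 4 -> Nat) (fun (ψ : Vec Nat 4) => 4) (fun (w : Vec Nat 4) => 4)


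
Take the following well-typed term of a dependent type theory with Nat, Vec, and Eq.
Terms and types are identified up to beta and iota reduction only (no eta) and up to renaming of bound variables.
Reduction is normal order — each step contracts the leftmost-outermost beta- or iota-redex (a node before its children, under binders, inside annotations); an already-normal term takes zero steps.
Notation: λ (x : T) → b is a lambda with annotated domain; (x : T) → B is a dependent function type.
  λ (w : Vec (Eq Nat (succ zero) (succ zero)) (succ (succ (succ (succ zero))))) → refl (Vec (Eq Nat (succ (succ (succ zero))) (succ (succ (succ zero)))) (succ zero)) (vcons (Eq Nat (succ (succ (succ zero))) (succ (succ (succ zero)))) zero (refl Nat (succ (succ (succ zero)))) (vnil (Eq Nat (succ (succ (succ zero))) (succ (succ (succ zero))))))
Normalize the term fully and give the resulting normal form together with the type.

normal form:
  λ (w : Vec (Eq Nat (succ zero) (succ zero)) (succ (succ (succ (succ zero))))) → refl (Vec (Eq Nat (succ (succ (succ zero))) (succ (succ (succ zero)))) (succ zero)) (vcons (Eq Nat (succ (succ (succ zero))) (succ (succ (succ zero)))) zero (refl Nat (succ (succ (succ zero)))) (vnil (Eq Nat (succ (succ (succ zero))) (succ (succ (succ zero))))))
type:
  (w : Vec (Eq Nat (succ zero) (succ zero)) (succ (succ (succ (succ zero))))) → Eq (Vec (Eq Nat (succ (succ (succ zero))) (succ (succ (succ zero)))) (succ zero)) (vcons (Eq Nat (succ (succ (succ zero))) (succ (succ (succ zero)))) zero (refl Nat (succ (succ (succ zero)))) (vnil (Eq Nat (succ (succ (succ zero))) (succ (succ (succ zero)))))) (vcons (Eq Nat (succ (succ (succ zero))) (succ (succ (succ zero)))) zero (refl Nat (succ (succ (succ zero)))) (vnil (Eq Nat (succ (succ (succ zero))) (succ (succ (succ zero))))))


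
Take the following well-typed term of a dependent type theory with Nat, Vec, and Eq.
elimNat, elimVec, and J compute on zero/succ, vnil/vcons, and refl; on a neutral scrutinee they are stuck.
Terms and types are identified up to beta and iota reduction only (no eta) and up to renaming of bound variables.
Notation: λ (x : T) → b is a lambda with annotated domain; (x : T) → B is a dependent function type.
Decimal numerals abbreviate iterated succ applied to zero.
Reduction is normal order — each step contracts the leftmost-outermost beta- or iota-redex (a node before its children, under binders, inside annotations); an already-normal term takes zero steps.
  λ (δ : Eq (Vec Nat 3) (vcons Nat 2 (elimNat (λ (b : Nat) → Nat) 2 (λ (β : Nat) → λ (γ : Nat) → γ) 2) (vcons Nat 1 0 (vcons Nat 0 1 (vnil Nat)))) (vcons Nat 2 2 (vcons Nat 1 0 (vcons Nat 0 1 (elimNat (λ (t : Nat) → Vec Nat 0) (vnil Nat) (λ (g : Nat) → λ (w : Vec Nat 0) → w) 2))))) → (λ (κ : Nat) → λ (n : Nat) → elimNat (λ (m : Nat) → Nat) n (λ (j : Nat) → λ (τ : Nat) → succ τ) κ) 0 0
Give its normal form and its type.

reduced normal form:
  λ (δ : Eq (Vec Nat 3) (vcons Nat 2 2 (vcons Nat 1 0 (vcons Nat 0 1 (vnil Nat)))) (vcons Nat 2 2 (vcons Nat 1 0 (vcons Nat 0 1 (vnil Nat))))) → 0
inferred type:
  (δ : Eq (Vec Nat 3) (vcons Nat 2 2 (vcons Nat 1 0 (vcons Nat 0 1 (vnil Nat)))) (vcons Nat 2 2 (vcons Nat 1 0 (vcons Nat 0 1 (vnil Nat))))) → Nat
observation: 17 normal-order steps separate the term from its normal form.


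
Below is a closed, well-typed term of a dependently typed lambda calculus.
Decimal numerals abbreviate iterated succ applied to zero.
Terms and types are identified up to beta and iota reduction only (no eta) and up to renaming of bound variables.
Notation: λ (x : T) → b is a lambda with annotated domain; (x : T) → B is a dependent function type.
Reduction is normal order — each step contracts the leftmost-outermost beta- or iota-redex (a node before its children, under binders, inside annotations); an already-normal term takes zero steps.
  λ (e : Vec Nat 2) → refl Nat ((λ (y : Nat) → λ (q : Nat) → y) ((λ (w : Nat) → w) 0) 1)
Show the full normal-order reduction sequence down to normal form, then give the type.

normal-order reduction sequence:
  λ (e : Vec Nat 2) → refl Nat ((λ (y : Nat) → λ (q : Nat) → y) ((λ (w : Nat) → w) 0) 1)
  ~> λ (e : Vec Nat 2) → refl Nat ((λ (y : Nat) → (λ (q : Nat) → q) 0) 1)
  ~> λ (e : Vec Nat 2) → refl Nat ((λ (y : Nat) → y) 0)
  ~> λ (e : Vec Nat 2) → refl Nat 0
the term's type:
  (e : Vec Nat 2) → Eq Nat 0 0


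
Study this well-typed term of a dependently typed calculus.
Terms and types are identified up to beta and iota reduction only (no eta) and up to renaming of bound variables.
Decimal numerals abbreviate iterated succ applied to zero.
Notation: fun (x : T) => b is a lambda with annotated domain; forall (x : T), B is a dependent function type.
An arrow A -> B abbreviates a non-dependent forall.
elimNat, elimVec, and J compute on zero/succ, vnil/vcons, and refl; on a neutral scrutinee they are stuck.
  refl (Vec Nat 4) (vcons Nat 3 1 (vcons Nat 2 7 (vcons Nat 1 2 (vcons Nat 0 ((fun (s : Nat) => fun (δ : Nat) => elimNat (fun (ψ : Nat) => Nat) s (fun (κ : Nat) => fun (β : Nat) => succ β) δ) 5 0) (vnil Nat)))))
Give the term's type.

inferred type:
  Eq (Vec Nat 4) (vcons Nat 3 1 (vcons Nat 2 7 (vcons Nat 1 2 (vcons Nat 0 5 (vnil Nat))))) (vcons Nat 3 1 (vcons Nat 2 7 (vcons Nat 1 2 (vcons Nat 0 5 (vnil Nat)))))


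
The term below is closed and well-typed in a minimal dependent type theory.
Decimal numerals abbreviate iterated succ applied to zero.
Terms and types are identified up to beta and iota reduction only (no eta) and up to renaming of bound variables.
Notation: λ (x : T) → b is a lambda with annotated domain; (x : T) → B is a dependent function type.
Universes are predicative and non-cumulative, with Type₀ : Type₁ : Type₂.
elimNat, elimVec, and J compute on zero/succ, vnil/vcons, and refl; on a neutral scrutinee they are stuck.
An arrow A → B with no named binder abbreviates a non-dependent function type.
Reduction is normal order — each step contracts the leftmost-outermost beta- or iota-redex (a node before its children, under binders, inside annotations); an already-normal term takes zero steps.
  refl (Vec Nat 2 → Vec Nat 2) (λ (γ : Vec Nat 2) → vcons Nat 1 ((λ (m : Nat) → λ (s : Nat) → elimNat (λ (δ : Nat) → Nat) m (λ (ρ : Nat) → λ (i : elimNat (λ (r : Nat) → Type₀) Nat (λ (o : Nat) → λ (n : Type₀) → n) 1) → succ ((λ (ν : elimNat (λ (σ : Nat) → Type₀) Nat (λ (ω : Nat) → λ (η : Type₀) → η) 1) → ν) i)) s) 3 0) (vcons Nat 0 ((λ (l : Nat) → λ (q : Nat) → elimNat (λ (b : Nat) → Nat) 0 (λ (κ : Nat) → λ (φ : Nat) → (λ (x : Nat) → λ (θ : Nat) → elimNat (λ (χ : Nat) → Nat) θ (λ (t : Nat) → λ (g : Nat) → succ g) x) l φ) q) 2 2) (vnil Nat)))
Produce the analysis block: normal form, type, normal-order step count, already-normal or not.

reduced normal form:
  refl (Vec Nat 2 → Vec Nat 2) (λ (γ : Vec Nat 2) → vcons Nat 1 3 (vcons Nat 0 4 (vnil Nat)))
type:
  Eq (Vec Nat 2 → Vec Nat 2) (λ (γ : Vec Nat 2) → vcons Nat 1 3 (vcons Nat 0 4 (vnil Nat))) (λ (m : Vec Nat 2) → vcons Nat 1 3 (vcons Nat 0 4 (vnil Nat)))
normal-order step count: 30
already normal: no
first contracted redex: a beta-redex
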